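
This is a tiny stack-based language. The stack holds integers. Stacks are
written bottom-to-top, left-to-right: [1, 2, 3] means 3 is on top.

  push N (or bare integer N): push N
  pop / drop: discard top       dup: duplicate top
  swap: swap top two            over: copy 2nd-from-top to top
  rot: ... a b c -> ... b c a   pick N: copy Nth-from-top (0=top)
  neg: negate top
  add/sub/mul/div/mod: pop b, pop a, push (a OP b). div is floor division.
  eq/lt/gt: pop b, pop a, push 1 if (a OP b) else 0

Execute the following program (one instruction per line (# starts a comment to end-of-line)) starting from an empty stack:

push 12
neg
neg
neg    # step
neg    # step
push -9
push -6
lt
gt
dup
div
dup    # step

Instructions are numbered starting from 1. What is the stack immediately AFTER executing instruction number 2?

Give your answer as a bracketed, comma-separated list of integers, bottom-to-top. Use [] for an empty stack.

Step 1 ('push 12'): [12]
Step 2 ('neg'): [-12]

Answer: [-12]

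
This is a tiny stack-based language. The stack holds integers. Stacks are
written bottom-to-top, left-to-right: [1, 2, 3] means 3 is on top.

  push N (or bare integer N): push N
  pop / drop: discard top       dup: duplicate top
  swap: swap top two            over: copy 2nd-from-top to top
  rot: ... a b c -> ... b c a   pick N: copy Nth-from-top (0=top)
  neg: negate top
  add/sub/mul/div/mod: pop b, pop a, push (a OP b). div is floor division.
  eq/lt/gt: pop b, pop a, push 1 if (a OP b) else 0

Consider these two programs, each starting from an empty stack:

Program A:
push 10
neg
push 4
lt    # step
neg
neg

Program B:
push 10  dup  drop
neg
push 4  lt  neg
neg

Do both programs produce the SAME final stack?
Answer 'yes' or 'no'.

Answer: yes

Derivation:
Program A trace:
  After 'push 10': [10]
  After 'neg': [-10]
  After 'push 4': [-10, 4]
  After 'lt': [1]
  After 'neg': [-1]
  After 'neg': [1]
Program A final stack: [1]

Program B trace:
  After 'push 10': [10]
  After 'dup': [10, 10]
  After 'drop': [10]
  After 'neg': [-10]
  After 'push 4': [-10, 4]
  After 'lt': [1]
  After 'neg': [-1]
  After 'neg': [1]
Program B final stack: [1]
Same: yes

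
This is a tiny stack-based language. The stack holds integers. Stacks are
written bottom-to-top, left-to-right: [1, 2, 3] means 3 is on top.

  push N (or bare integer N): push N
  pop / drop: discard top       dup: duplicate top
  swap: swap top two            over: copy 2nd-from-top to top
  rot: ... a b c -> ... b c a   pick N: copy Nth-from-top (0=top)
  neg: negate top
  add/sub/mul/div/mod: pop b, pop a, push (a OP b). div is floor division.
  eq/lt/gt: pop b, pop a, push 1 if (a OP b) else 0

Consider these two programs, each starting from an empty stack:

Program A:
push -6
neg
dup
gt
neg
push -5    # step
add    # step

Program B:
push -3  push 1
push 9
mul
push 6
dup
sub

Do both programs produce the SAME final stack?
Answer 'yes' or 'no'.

Program A trace:
  After 'push -6': [-6]
  After 'neg': [6]
  After 'dup': [6, 6]
  After 'gt': [0]
  After 'neg': [0]
  After 'push -5': [0, -5]
  After 'add': [-5]
Program A final stack: [-5]

Program B trace:
  After 'push -3': [-3]
  After 'push 1': [-3, 1]
  After 'push 9': [-3, 1, 9]
  After 'mul': [-3, 9]
  After 'push 6': [-3, 9, 6]
  After 'dup': [-3, 9, 6, 6]
  After 'sub': [-3, 9, 0]
Program B final stack: [-3, 9, 0]
Same: no

Answer: no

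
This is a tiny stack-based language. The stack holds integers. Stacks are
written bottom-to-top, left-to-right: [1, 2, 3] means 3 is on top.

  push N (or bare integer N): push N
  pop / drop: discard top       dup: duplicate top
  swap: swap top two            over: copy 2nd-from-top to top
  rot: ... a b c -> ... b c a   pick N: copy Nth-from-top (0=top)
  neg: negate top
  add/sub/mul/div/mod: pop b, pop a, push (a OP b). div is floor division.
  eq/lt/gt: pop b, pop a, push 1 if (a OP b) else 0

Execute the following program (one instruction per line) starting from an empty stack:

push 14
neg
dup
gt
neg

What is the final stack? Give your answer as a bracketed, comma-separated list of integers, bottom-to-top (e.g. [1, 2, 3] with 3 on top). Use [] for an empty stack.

Answer: [0]

Derivation:
After 'push 14': [14]
After 'neg': [-14]
After 'dup': [-14, -14]
After 'gt': [0]
After 'neg': [0]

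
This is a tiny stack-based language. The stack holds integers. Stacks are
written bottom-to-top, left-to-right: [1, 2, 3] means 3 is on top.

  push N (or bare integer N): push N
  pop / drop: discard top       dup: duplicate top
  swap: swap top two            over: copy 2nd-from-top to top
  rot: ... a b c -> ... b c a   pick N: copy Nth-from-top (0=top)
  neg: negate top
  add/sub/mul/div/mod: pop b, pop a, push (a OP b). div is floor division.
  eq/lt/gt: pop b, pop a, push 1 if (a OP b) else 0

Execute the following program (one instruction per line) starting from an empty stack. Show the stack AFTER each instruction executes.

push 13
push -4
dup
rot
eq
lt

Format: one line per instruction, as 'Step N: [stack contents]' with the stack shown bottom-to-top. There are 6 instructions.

Step 1: [13]
Step 2: [13, -4]
Step 3: [13, -4, -4]
Step 4: [-4, -4, 13]
Step 5: [-4, 0]
Step 6: [1]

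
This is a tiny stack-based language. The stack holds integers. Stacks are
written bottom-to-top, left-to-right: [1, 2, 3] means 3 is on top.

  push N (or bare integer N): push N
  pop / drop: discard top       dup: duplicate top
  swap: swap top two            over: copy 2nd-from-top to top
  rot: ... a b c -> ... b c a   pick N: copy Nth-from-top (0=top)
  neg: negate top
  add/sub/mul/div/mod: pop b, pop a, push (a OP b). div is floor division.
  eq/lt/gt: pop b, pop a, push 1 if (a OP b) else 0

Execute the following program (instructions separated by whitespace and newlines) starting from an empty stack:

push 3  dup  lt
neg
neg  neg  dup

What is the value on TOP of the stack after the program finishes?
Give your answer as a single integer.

Answer: 0

Derivation:
After 'push 3': [3]
After 'dup': [3, 3]
After 'lt': [0]
After 'neg': [0]
After 'neg': [0]
After 'neg': [0]
After 'dup': [0, 0]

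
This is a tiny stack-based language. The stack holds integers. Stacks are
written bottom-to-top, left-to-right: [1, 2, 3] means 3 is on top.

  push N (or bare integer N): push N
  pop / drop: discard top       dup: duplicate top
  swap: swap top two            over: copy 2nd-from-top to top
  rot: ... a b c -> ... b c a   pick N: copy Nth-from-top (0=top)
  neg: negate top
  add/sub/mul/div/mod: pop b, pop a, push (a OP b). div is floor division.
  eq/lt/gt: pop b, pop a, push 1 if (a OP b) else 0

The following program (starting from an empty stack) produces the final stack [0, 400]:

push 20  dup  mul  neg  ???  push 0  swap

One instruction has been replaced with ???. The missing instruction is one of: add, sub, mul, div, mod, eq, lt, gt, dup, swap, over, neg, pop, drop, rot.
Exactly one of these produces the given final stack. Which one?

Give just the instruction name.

Answer: neg

Derivation:
Stack before ???: [-400]
Stack after ???:  [400]
The instruction that transforms [-400] -> [400] is: neg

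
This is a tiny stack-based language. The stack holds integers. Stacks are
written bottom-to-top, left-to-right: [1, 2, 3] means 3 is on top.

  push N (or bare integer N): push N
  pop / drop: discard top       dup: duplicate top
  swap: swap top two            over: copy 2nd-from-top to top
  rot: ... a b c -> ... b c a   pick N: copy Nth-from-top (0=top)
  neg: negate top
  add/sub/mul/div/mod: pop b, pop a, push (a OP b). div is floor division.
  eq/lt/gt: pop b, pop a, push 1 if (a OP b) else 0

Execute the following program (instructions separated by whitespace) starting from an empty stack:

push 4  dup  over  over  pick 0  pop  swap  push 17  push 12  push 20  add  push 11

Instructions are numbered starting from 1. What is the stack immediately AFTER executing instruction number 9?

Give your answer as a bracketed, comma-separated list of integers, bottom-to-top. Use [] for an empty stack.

Answer: [4, 4, 4, 4, 17, 12]

Derivation:
Step 1 ('push 4'): [4]
Step 2 ('dup'): [4, 4]
Step 3 ('over'): [4, 4, 4]
Step 4 ('over'): [4, 4, 4, 4]
Step 5 ('pick 0'): [4, 4, 4, 4, 4]
Step 6 ('pop'): [4, 4, 4, 4]
Step 7 ('swap'): [4, 4, 4, 4]
Step 8 ('push 17'): [4, 4, 4, 4, 17]
Step 9 ('push 12'): [4, 4, 4, 4, 17, 12]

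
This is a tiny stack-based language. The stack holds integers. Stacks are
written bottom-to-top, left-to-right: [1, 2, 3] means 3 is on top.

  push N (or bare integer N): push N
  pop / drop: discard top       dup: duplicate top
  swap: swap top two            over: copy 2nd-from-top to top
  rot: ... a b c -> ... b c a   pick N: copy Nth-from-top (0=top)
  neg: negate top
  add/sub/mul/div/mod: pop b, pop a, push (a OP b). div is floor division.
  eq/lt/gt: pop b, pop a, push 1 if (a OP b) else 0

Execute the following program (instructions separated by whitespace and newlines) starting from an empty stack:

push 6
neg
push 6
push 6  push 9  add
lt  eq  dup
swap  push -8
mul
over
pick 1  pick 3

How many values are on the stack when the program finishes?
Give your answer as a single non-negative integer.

Answer: 5

Derivation:
After 'push 6': stack = [6] (depth 1)
After 'neg': stack = [-6] (depth 1)
After 'push 6': stack = [-6, 6] (depth 2)
After 'push 6': stack = [-6, 6, 6] (depth 3)
After 'push 9': stack = [-6, 6, 6, 9] (depth 4)
After 'add': stack = [-6, 6, 15] (depth 3)
After 'lt': stack = [-6, 1] (depth 2)
After 'eq': stack = [0] (depth 1)
After 'dup': stack = [0, 0] (depth 2)
After 'swap': stack = [0, 0] (depth 2)
After 'push -8': stack = [0, 0, -8] (depth 3)
After 'mul': stack = [0, 0] (depth 2)
After 'over': stack = [0, 0, 0] (depth 3)
After 'pick 1': stack = [0, 0, 0, 0] (depth 4)
After 'pick 3': stack = [0, 0, 0, 0, 0] (depth 5)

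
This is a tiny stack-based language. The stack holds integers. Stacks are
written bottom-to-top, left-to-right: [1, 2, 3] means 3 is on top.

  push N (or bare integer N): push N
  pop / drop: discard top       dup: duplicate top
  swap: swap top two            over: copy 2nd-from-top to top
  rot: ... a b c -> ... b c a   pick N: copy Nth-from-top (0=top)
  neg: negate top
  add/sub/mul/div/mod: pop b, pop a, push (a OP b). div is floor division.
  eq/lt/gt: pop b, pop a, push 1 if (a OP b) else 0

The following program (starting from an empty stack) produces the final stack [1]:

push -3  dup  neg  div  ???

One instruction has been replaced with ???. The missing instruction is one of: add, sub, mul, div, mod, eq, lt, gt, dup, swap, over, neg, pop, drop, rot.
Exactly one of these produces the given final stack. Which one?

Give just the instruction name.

Answer: neg

Derivation:
Stack before ???: [-1]
Stack after ???:  [1]
The instruction that transforms [-1] -> [1] is: neg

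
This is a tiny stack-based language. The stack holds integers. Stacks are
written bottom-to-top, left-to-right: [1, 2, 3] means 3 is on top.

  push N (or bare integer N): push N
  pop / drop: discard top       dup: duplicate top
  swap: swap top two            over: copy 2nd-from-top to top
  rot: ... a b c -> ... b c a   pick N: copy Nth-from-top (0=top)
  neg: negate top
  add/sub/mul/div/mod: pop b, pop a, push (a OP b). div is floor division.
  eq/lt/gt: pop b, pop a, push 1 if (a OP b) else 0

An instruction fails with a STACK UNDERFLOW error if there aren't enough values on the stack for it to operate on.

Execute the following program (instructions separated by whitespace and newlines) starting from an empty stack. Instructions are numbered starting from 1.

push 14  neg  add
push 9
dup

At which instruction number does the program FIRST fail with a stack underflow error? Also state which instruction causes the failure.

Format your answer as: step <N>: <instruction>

Answer: step 3: add

Derivation:
Step 1 ('push 14'): stack = [14], depth = 1
Step 2 ('neg'): stack = [-14], depth = 1
Step 3 ('add'): needs 2 value(s) but depth is 1 — STACK UNDERFLOW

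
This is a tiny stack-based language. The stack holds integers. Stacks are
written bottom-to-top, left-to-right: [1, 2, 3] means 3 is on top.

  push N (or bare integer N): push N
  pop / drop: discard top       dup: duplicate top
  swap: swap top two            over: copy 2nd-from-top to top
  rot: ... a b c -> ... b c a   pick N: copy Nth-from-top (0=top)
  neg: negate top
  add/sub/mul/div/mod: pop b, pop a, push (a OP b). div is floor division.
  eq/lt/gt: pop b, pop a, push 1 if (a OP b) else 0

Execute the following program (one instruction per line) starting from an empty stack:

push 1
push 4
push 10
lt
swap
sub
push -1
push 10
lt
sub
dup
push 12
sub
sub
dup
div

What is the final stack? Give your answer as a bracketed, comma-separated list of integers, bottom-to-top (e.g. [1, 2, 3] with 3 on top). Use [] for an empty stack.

After 'push 1': [1]
After 'push 4': [1, 4]
After 'push 10': [1, 4, 10]
After 'lt': [1, 1]
After 'swap': [1, 1]
After 'sub': [0]
After 'push -1': [0, -1]
After 'push 10': [0, -1, 10]
After 'lt': [0, 1]
After 'sub': [-1]
After 'dup': [-1, -1]
After 'push 12': [-1, -1, 12]
After 'sub': [-1, -13]
After 'sub': [12]
After 'dup': [12, 12]
After 'div': [1]

Answer: [1]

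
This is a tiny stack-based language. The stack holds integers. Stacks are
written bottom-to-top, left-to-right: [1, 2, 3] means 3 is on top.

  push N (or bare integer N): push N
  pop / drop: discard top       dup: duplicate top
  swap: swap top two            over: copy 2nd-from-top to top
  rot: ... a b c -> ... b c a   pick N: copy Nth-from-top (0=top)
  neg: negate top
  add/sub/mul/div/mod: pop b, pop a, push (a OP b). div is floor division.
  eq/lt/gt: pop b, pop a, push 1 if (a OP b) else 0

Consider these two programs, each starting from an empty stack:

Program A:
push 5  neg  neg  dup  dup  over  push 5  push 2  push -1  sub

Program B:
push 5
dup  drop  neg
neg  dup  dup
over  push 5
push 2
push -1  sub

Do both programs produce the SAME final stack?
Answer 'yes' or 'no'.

Program A trace:
  After 'push 5': [5]
  After 'neg': [-5]
  After 'neg': [5]
  After 'dup': [5, 5]
  After 'dup': [5, 5, 5]
  After 'over': [5, 5, 5, 5]
  After 'push 5': [5, 5, 5, 5, 5]
  After 'push 2': [5, 5, 5, 5, 5, 2]
  After 'push -1': [5, 5, 5, 5, 5, 2, -1]
  After 'sub': [5, 5, 5, 5, 5, 3]
Program A final stack: [5, 5, 5, 5, 5, 3]

Program B trace:
  After 'push 5': [5]
  After 'dup': [5, 5]
  After 'drop': [5]
  After 'neg': [-5]
  After 'neg': [5]
  After 'dup': [5, 5]
  After 'dup': [5, 5, 5]
  After 'over': [5, 5, 5, 5]
  After 'push 5': [5, 5, 5, 5, 5]
  After 'push 2': [5, 5, 5, 5, 5, 2]
  After 'push -1': [5, 5, 5, 5, 5, 2, -1]
  After 'sub': [5, 5, 5, 5, 5, 3]
Program B final stack: [5, 5, 5, 5, 5, 3]
Same: yes

Answer: yes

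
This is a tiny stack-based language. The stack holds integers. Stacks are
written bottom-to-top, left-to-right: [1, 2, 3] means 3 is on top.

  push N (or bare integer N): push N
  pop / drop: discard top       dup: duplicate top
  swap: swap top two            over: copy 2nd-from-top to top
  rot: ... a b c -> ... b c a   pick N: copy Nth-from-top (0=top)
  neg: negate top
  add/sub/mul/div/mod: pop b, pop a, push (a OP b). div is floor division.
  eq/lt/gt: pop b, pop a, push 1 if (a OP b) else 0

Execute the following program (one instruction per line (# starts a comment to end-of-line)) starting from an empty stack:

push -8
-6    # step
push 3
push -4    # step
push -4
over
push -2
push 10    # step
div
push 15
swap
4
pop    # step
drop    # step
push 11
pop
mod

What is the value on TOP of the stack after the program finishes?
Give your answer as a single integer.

Answer: 11

Derivation:
After 'push -8': [-8]
After 'push -6': [-8, -6]
After 'push 3': [-8, -6, 3]
After 'push -4': [-8, -6, 3, -4]
After 'push -4': [-8, -6, 3, -4, -4]
After 'over': [-8, -6, 3, -4, -4, -4]
After 'push -2': [-8, -6, 3, -4, -4, -4, -2]
After 'push 10': [-8, -6, 3, -4, -4, -4, -2, 10]
After 'div': [-8, -6, 3, -4, -4, -4, -1]
After 'push 15': [-8, -6, 3, -4, -4, -4, -1, 15]
After 'swap': [-8, -6, 3, -4, -4, -4, 15, -1]
After 'push 4': [-8, -6, 3, -4, -4, -4, 15, -1, 4]
After 'pop': [-8, -6, 3, -4, -4, -4, 15, -1]
After 'drop': [-8, -6, 3, -4, -4, -4, 15]
After 'push 11': [-8, -6, 3, -4, -4, -4, 15, 11]
After 'pop': [-8, -6, 3, -4, -4, -4, 15]
After 'mod': [-8, -6, 3, -4, -4, 11]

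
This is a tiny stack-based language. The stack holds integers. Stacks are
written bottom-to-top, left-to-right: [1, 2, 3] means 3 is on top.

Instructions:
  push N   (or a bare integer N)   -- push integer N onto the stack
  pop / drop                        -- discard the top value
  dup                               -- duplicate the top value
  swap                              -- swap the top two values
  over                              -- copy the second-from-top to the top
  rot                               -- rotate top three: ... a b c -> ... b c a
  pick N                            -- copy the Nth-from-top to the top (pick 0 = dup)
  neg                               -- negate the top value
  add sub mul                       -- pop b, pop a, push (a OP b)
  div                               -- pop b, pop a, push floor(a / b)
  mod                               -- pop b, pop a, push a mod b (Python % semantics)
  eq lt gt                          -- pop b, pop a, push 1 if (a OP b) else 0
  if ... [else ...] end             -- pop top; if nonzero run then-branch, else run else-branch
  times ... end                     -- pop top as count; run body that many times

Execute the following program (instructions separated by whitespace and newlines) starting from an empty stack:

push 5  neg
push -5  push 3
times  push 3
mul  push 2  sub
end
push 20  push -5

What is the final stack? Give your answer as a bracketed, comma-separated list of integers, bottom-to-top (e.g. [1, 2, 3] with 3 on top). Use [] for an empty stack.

After 'push 5': [5]
After 'neg': [-5]
After 'push -5': [-5, -5]
After 'push 3': [-5, -5, 3]
After 'times': [-5, -5]
After 'push 3': [-5, -5, 3]
After 'mul': [-5, -15]
After 'push 2': [-5, -15, 2]
After 'sub': [-5, -17]
After 'push 3': [-5, -17, 3]
After 'mul': [-5, -51]
After 'push 2': [-5, -51, 2]
After 'sub': [-5, -53]
After 'push 3': [-5, -53, 3]
After 'mul': [-5, -159]
After 'push 2': [-5, -159, 2]
After 'sub': [-5, -161]
After 'push 20': [-5, -161, 20]
After 'push -5': [-5, -161, 20, -5]

Answer: [-5, -161, 20, -5]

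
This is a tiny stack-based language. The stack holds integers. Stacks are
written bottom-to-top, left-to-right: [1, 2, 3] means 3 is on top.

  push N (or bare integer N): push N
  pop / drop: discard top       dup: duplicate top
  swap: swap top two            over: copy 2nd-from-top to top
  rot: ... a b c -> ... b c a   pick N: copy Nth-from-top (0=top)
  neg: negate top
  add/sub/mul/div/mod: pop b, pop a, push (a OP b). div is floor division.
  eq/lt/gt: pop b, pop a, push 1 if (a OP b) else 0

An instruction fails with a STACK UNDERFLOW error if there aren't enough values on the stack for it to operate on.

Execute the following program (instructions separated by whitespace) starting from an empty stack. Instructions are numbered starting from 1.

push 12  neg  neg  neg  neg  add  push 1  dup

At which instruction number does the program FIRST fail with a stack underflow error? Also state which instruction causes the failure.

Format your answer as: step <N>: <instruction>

Step 1 ('push 12'): stack = [12], depth = 1
Step 2 ('neg'): stack = [-12], depth = 1
Step 3 ('neg'): stack = [12], depth = 1
Step 4 ('neg'): stack = [-12], depth = 1
Step 5 ('neg'): stack = [12], depth = 1
Step 6 ('add'): needs 2 value(s) but depth is 1 — STACK UNDERFLOW

Answer: step 6: add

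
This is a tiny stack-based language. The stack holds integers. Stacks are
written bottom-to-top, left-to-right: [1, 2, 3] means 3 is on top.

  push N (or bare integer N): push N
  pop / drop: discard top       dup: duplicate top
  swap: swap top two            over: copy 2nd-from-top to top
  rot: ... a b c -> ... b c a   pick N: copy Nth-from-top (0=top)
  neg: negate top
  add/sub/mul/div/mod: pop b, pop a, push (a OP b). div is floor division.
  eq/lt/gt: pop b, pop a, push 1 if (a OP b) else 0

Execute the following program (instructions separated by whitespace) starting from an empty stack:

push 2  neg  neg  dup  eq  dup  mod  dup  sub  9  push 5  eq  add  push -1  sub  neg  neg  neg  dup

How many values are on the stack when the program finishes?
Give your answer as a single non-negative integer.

After 'push 2': stack = [2] (depth 1)
After 'neg': stack = [-2] (depth 1)
After 'neg': stack = [2] (depth 1)
After 'dup': stack = [2, 2] (depth 2)
After 'eq': stack = [1] (depth 1)
After 'dup': stack = [1, 1] (depth 2)
After 'mod': stack = [0] (depth 1)
After 'dup': stack = [0, 0] (depth 2)
After 'sub': stack = [0] (depth 1)
After 'push 9': stack = [0, 9] (depth 2)
After 'push 5': stack = [0, 9, 5] (depth 3)
After 'eq': stack = [0, 0] (depth 2)
After 'add': stack = [0] (depth 1)
After 'push -1': stack = [0, -1] (depth 2)
After 'sub': stack = [1] (depth 1)
After 'neg': stack = [-1] (depth 1)
After 'neg': stack = [1] (depth 1)
After 'neg': stack = [-1] (depth 1)
After 'dup': stack = [-1, -1] (depth 2)

Answer: 2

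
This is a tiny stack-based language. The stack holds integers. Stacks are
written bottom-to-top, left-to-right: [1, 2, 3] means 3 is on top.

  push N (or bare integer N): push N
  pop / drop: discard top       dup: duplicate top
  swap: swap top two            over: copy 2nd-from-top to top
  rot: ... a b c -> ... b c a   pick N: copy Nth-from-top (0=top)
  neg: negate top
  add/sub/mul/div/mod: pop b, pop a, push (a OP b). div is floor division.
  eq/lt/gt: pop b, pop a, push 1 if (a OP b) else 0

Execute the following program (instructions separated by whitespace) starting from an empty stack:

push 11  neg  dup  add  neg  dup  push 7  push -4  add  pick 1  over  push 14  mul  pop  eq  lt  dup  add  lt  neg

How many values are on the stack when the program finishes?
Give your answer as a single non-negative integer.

Answer: 1

Derivation:
After 'push 11': stack = [11] (depth 1)
After 'neg': stack = [-11] (depth 1)
After 'dup': stack = [-11, -11] (depth 2)
After 'add': stack = [-22] (depth 1)
After 'neg': stack = [22] (depth 1)
After 'dup': stack = [22, 22] (depth 2)
After 'push 7': stack = [22, 22, 7] (depth 3)
After 'push -4': stack = [22, 22, 7, -4] (depth 4)
After 'add': stack = [22, 22, 3] (depth 3)
After 'pick 1': stack = [22, 22, 3, 22] (depth 4)
After 'over': stack = [22, 22, 3, 22, 3] (depth 5)
After 'push 14': stack = [22, 22, 3, 22, 3, 14] (depth 6)
After 'mul': stack = [22, 22, 3, 22, 42] (depth 5)
After 'pop': stack = [22, 22, 3, 22] (depth 4)
After 'eq': stack = [22, 22, 0] (depth 3)
After 'lt': stack = [22, 0] (depth 2)
After 'dup': stack = [22, 0, 0] (depth 3)
After 'add': stack = [22, 0] (depth 2)
After 'lt': stack = [0] (depth 1)
After 'neg': stack = [0] (depth 1)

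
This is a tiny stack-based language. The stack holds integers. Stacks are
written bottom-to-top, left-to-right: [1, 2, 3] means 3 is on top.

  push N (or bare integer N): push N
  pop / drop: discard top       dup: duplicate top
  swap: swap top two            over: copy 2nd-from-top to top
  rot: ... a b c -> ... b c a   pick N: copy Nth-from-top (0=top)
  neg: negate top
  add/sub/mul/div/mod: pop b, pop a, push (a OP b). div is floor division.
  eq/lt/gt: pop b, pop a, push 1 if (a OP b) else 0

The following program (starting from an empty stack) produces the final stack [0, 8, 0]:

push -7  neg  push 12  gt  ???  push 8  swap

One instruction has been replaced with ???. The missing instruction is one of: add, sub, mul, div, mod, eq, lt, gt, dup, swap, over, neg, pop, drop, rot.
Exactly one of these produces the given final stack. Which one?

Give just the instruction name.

Answer: dup

Derivation:
Stack before ???: [0]
Stack after ???:  [0, 0]
The instruction that transforms [0] -> [0, 0] is: dup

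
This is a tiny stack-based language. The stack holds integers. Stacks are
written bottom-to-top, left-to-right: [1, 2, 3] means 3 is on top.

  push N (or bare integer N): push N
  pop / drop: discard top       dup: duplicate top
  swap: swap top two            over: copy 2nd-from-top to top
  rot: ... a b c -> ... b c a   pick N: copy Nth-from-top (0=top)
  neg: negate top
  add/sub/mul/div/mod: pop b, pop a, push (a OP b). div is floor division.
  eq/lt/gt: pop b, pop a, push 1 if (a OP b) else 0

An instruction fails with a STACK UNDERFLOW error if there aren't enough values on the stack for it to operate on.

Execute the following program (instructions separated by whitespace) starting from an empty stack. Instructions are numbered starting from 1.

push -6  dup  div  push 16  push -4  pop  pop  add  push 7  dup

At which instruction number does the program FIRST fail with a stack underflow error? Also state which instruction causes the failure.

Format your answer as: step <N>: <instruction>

Answer: step 8: add

Derivation:
Step 1 ('push -6'): stack = [-6], depth = 1
Step 2 ('dup'): stack = [-6, -6], depth = 2
Step 3 ('div'): stack = [1], depth = 1
Step 4 ('push 16'): stack = [1, 16], depth = 2
Step 5 ('push -4'): stack = [1, 16, -4], depth = 3
Step 6 ('pop'): stack = [1, 16], depth = 2
Step 7 ('pop'): stack = [1], depth = 1
Step 8 ('add'): needs 2 value(s) but depth is 1 — STACK UNDERFLOW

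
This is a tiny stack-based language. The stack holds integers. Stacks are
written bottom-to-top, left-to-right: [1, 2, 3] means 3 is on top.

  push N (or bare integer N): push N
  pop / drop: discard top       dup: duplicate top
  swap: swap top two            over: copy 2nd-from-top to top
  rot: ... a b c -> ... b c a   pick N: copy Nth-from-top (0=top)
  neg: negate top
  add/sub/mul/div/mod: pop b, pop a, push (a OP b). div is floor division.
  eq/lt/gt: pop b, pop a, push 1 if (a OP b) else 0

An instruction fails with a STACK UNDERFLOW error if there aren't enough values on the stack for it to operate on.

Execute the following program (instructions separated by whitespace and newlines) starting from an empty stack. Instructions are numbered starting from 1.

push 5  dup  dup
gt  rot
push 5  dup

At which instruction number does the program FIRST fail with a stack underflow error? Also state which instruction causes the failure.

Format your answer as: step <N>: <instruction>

Answer: step 5: rot

Derivation:
Step 1 ('push 5'): stack = [5], depth = 1
Step 2 ('dup'): stack = [5, 5], depth = 2
Step 3 ('dup'): stack = [5, 5, 5], depth = 3
Step 4 ('gt'): stack = [5, 0], depth = 2
Step 5 ('rot'): needs 3 value(s) but depth is 2 — STACK UNDERFLOW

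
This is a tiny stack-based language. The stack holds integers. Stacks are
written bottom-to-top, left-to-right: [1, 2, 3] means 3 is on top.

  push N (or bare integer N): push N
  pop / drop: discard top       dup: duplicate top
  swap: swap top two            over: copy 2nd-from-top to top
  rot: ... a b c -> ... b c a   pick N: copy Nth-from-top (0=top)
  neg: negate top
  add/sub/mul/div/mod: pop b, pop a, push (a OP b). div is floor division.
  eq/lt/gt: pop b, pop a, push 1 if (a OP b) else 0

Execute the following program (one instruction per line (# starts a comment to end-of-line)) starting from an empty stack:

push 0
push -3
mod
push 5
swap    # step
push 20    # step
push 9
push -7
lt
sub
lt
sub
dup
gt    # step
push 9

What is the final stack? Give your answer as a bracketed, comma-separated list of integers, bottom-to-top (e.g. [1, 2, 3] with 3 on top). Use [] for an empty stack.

Answer: [0, 9]

Derivation:
After 'push 0': [0]
After 'push -3': [0, -3]
After 'mod': [0]
After 'push 5': [0, 5]
After 'swap': [5, 0]
After 'push 20': [5, 0, 20]
After 'push 9': [5, 0, 20, 9]
After 'push -7': [5, 0, 20, 9, -7]
After 'lt': [5, 0, 20, 0]
After 'sub': [5, 0, 20]
After 'lt': [5, 1]
After 'sub': [4]
After 'dup': [4, 4]
After 'gt': [0]
After 'push 9': [0, 9]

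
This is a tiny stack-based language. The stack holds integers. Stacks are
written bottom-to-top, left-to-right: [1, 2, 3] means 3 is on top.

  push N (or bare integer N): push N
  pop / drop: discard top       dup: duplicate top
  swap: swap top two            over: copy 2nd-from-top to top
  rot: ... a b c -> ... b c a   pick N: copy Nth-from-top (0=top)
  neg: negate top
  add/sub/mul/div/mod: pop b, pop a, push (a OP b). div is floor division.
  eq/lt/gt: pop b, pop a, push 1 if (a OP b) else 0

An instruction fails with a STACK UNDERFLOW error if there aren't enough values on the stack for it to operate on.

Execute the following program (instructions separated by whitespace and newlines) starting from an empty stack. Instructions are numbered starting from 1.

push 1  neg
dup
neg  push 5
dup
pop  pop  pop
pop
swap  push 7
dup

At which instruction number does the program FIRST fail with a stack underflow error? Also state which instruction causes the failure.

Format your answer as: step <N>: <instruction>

Step 1 ('push 1'): stack = [1], depth = 1
Step 2 ('neg'): stack = [-1], depth = 1
Step 3 ('dup'): stack = [-1, -1], depth = 2
Step 4 ('neg'): stack = [-1, 1], depth = 2
Step 5 ('push 5'): stack = [-1, 1, 5], depth = 3
Step 6 ('dup'): stack = [-1, 1, 5, 5], depth = 4
Step 7 ('pop'): stack = [-1, 1, 5], depth = 3
Step 8 ('pop'): stack = [-1, 1], depth = 2
Step 9 ('pop'): stack = [-1], depth = 1
Step 10 ('pop'): stack = [], depth = 0
Step 11 ('swap'): needs 2 value(s) but depth is 0 — STACK UNDERFLOW

Answer: step 11: swap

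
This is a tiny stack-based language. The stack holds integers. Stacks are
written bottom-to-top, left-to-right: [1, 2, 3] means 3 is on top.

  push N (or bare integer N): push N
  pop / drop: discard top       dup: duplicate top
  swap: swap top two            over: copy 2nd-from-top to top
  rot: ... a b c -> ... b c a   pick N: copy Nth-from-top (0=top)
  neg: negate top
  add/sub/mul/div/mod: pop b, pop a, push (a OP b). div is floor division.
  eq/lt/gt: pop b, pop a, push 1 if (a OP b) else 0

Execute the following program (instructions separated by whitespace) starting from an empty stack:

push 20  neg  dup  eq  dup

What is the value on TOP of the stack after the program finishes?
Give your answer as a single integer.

After 'push 20': [20]
After 'neg': [-20]
After 'dup': [-20, -20]
After 'eq': [1]
After 'dup': [1, 1]

Answer: 1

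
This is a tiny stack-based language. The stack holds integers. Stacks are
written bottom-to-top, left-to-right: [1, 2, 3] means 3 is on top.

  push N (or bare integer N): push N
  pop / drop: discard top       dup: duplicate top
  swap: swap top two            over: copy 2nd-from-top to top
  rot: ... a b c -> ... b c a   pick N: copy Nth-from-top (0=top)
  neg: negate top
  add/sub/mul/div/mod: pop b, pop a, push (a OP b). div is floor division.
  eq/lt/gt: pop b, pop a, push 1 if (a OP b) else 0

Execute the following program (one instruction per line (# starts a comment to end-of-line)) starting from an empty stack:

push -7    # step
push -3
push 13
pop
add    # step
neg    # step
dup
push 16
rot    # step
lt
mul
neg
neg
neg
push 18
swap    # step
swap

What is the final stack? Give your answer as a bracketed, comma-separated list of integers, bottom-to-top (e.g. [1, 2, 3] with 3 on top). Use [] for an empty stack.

After 'push -7': [-7]
After 'push -3': [-7, -3]
After 'push 13': [-7, -3, 13]
After 'pop': [-7, -3]
After 'add': [-10]
After 'neg': [10]
After 'dup': [10, 10]
After 'push 16': [10, 10, 16]
After 'rot': [10, 16, 10]
After 'lt': [10, 0]
After 'mul': [0]
After 'neg': [0]
After 'neg': [0]
After 'neg': [0]
After 'push 18': [0, 18]
After 'swap': [18, 0]
After 'swap': [0, 18]

Answer: [0, 18]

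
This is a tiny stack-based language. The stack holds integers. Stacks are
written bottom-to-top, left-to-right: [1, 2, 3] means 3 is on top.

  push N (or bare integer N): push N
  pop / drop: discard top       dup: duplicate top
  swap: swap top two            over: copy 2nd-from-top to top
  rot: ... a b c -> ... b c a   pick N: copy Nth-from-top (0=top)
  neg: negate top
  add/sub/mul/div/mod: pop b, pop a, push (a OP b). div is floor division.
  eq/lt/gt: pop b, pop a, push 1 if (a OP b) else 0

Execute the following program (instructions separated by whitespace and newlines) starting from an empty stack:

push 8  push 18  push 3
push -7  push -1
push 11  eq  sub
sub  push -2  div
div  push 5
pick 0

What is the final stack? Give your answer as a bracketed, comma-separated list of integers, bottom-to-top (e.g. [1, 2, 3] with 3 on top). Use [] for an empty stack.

Answer: [8, -4, 5, 5]

Derivation:
After 'push 8': [8]
After 'push 18': [8, 18]
After 'push 3': [8, 18, 3]
After 'push -7': [8, 18, 3, -7]
After 'push -1': [8, 18, 3, -7, -1]
After 'push 11': [8, 18, 3, -7, -1, 11]
After 'eq': [8, 18, 3, -7, 0]
After 'sub': [8, 18, 3, -7]
After 'sub': [8, 18, 10]
After 'push -2': [8, 18, 10, -2]
After 'div': [8, 18, -5]
After 'div': [8, -4]
After 'push 5': [8, -4, 5]
After 'pick 0': [8, -4, 5, 5]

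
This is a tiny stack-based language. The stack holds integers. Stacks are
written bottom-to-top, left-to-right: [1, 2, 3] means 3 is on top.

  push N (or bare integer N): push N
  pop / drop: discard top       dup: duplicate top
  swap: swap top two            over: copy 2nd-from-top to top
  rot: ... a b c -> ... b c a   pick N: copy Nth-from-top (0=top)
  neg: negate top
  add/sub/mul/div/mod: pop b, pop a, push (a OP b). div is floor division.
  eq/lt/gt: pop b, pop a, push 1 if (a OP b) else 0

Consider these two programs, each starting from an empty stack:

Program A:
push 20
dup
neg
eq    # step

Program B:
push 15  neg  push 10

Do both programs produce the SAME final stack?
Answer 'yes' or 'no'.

Answer: no

Derivation:
Program A trace:
  After 'push 20': [20]
  After 'dup': [20, 20]
  After 'neg': [20, -20]
  After 'eq': [0]
Program A final stack: [0]

Program B trace:
  After 'push 15': [15]
  After 'neg': [-15]
  After 'push 10': [-15, 10]
Program B final stack: [-15, 10]
Same: no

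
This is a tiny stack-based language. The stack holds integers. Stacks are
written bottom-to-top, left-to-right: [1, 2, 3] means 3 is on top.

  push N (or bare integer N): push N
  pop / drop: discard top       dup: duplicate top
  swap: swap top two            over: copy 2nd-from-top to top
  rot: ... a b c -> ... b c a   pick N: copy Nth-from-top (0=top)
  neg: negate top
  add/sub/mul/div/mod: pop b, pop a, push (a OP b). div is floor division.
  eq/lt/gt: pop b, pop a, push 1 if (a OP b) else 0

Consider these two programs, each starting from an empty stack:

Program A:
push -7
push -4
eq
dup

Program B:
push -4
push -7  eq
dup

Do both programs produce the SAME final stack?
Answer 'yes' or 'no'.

Answer: yes

Derivation:
Program A trace:
  After 'push -7': [-7]
  After 'push -4': [-7, -4]
  After 'eq': [0]
  After 'dup': [0, 0]
Program A final stack: [0, 0]

Program B trace:
  After 'push -4': [-4]
  After 'push -7': [-4, -7]
  After 'eq': [0]
  After 'dup': [0, 0]
Program B final stack: [0, 0]
Same: yes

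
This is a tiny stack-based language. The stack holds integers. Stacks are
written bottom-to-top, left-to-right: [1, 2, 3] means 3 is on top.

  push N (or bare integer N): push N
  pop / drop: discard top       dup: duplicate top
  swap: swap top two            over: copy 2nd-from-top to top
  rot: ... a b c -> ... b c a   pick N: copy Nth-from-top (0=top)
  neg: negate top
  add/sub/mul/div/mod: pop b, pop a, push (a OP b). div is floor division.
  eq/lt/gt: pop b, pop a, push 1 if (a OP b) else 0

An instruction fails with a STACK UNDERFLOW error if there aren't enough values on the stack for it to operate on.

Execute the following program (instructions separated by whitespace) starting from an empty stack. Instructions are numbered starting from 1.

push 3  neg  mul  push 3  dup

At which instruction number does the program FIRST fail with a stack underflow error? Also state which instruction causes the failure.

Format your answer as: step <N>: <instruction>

Answer: step 3: mul

Derivation:
Step 1 ('push 3'): stack = [3], depth = 1
Step 2 ('neg'): stack = [-3], depth = 1
Step 3 ('mul'): needs 2 value(s) but depth is 1 — STACK UNDERFLOW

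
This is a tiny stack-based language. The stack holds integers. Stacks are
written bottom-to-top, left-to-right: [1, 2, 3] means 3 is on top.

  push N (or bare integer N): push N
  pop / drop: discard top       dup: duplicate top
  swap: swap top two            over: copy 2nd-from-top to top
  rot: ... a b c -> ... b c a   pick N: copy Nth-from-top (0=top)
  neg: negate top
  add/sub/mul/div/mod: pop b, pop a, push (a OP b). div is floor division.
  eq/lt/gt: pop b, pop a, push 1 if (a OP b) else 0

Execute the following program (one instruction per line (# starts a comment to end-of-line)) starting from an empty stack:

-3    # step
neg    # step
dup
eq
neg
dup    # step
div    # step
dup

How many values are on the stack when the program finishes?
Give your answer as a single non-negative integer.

Answer: 2

Derivation:
After 'push -3': stack = [-3] (depth 1)
After 'neg': stack = [3] (depth 1)
After 'dup': stack = [3, 3] (depth 2)
After 'eq': stack = [1] (depth 1)
After 'neg': stack = [-1] (depth 1)
After 'dup': stack = [-1, -1] (depth 2)
After 'div': stack = [1] (depth 1)
After 'dup': stack = [1, 1] (depth 2)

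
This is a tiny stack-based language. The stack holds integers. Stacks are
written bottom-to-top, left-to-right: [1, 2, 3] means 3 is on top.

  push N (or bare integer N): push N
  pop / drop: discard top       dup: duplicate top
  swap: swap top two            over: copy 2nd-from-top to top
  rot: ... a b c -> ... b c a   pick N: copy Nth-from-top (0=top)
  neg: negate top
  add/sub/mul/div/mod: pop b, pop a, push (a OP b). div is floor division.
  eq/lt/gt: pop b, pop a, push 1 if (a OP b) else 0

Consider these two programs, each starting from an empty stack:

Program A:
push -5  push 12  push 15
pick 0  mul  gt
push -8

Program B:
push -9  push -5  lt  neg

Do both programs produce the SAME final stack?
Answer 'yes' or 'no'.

Program A trace:
  After 'push -5': [-5]
  After 'push 12': [-5, 12]
  After 'push 15': [-5, 12, 15]
  After 'pick 0': [-5, 12, 15, 15]
  After 'mul': [-5, 12, 225]
  After 'gt': [-5, 0]
  After 'push -8': [-5, 0, -8]
Program A final stack: [-5, 0, -8]

Program B trace:
  After 'push -9': [-9]
  After 'push -5': [-9, -5]
  After 'lt': [1]
  After 'neg': [-1]
Program B final stack: [-1]
Same: no

Answer: no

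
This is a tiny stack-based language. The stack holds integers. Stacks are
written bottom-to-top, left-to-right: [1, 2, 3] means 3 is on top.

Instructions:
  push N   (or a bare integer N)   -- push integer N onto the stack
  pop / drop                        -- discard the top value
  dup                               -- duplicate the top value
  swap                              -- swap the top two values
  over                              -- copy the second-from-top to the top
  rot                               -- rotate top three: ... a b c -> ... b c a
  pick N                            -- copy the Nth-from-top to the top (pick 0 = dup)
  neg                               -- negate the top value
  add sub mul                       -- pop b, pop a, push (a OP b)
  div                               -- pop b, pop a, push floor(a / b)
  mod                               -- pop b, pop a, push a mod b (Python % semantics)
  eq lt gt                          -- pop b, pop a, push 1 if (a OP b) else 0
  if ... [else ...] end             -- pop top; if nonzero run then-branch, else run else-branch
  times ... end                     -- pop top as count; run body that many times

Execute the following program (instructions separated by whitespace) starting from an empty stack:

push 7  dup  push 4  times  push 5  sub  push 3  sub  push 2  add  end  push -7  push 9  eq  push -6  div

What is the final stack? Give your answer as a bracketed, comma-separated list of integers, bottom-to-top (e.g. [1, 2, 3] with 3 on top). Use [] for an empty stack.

Answer: [7, -17, 0]

Derivation:
After 'push 7': [7]
After 'dup': [7, 7]
After 'push 4': [7, 7, 4]
After 'times': [7, 7]
After 'push 5': [7, 7, 5]
After 'sub': [7, 2]
After 'push 3': [7, 2, 3]
After 'sub': [7, -1]
After 'push 2': [7, -1, 2]
After 'add': [7, 1]
After 'push 5': [7, 1, 5]
After 'sub': [7, -4]
  ...
After 'add': [7, -11]
After 'push 5': [7, -11, 5]
After 'sub': [7, -16]
After 'push 3': [7, -16, 3]
After 'sub': [7, -19]
After 'push 2': [7, -19, 2]
After 'add': [7, -17]
After 'push -7': [7, -17, -7]
After 'push 9': [7, -17, -7, 9]
After 'eq': [7, -17, 0]
After 'push -6': [7, -17, 0, -6]
After 'div': [7, -17, 0]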